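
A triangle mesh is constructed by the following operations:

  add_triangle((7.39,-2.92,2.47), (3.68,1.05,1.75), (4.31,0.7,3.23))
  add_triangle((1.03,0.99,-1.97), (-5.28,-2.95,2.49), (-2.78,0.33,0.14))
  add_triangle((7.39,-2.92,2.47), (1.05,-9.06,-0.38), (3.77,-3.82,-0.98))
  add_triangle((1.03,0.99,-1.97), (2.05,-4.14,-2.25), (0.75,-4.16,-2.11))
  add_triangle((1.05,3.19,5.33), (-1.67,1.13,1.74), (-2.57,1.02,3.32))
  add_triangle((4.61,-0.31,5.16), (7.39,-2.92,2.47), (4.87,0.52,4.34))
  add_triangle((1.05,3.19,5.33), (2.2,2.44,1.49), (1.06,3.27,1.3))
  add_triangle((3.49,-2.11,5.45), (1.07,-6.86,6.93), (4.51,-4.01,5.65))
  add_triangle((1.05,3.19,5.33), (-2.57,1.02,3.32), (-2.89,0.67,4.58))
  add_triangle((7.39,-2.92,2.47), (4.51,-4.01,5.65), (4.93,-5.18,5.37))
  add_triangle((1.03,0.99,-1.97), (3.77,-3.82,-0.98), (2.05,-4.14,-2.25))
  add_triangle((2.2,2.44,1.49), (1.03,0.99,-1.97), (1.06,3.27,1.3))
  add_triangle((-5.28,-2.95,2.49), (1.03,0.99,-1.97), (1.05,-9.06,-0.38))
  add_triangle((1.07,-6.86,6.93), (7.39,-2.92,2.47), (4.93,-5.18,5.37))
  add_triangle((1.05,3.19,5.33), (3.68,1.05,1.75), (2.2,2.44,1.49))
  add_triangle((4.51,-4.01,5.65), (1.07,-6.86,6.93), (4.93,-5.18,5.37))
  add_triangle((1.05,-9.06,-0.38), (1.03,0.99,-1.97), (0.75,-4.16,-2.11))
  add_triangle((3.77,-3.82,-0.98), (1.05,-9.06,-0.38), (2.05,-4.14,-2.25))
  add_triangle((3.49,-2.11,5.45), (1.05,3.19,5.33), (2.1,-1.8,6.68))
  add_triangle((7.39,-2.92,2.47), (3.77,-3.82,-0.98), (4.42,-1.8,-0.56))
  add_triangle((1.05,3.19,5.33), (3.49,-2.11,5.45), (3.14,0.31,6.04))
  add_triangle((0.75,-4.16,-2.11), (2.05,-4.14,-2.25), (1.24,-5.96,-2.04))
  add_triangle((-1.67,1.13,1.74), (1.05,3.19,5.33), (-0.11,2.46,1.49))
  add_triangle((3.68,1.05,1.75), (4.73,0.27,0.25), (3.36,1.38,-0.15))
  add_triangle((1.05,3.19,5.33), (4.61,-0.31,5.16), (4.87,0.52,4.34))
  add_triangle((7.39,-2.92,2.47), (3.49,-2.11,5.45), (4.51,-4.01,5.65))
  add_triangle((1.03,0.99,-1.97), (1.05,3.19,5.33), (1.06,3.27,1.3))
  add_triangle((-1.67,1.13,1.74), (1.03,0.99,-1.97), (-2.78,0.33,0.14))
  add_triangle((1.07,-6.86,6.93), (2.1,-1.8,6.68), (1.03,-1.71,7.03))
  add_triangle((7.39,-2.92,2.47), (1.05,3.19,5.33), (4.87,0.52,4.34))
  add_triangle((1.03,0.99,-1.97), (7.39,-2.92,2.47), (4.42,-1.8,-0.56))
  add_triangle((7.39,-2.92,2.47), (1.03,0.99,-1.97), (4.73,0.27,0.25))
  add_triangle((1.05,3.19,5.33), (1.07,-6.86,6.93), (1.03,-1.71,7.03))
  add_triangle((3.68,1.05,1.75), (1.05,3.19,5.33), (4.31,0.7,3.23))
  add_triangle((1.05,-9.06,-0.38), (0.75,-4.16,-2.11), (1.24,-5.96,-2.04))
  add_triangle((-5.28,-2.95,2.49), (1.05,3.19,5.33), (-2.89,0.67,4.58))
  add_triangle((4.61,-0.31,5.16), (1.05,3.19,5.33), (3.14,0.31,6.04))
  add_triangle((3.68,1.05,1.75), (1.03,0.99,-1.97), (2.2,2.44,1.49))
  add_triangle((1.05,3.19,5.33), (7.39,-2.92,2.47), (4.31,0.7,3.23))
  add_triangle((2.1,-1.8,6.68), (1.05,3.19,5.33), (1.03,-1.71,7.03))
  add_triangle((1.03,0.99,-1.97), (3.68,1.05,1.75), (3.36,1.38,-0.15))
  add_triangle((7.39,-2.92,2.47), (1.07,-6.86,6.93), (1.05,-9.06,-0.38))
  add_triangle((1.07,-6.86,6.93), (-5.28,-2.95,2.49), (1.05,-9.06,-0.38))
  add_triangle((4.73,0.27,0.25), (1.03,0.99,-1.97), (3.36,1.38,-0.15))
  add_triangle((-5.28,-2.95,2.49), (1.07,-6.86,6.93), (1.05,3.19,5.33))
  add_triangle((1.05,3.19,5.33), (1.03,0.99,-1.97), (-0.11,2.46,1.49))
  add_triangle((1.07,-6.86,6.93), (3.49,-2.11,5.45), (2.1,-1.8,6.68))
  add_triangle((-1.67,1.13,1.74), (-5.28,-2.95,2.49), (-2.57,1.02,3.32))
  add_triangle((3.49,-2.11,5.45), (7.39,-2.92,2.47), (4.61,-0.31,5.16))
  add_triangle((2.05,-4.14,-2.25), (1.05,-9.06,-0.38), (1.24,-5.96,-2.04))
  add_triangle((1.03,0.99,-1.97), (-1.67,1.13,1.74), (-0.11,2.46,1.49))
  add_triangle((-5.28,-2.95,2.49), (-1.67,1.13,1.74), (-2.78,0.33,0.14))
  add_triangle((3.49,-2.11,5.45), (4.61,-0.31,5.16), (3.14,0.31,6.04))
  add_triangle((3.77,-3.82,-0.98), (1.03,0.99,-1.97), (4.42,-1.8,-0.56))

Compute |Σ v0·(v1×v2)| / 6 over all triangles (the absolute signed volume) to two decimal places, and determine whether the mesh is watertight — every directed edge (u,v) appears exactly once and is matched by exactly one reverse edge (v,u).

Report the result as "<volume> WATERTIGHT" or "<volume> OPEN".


409.62 OPEN

Per-triangle v0·(v1×v2)/6:
  t1: +3.9799
  t2: +2.0326
  t3: +21.7540
  t4: +2.1086
  t5: +1.9828
  t6: +5.8462
  t7: +3.1147
  t8: +8.9594
  t9: +2.6741
  t10: +6.2765
  t11: +4.4005
  t12: +2.0160
  t13: +12.5580
  t14: +3.3486
  t15: +4.5827
  t16: +6.9272
  t17: -2.5320
  t18: +8.4883
  t19: +8.7041
  t20: +5.6999
  t21: +2.2118
  t22: +0.9057
  t23: +2.7723
  t24: +1.6739
  t25: +5.4887
  t26: +8.0247
  t27: -1.5902
  t28: +1.6815
  t29: +6.7866
  t30: -2.9471
  t31: +3.6580
  t32: +3.8069
  t33: -1.9186
  t34: +3.6622
  t35: +0.8813
  t36: +4.3414
  t37: +4.6630
  t38: +2.9236
  t39: +6.7913
  t40: +5.9494
  t41: +0.1106
  t42: +75.7772
  t43: +62.3569
  t44: +1.6558
  t45: +55.2622
  t46: +2.7531
  t47: +10.6673
  t48: +1.7687
  t49: +11.2332
  t50: +2.5220
  t51: +1.2413
  t52: +3.7044
  t53: +4.2568
  t54: +3.6176
Σ = +409.6155 → |volume| = 409.62

Directed edges: 162 total; 6 unmatched, e.g. (7.39,-2.92,2.47)→(3.68,1.05,1.75) → open.


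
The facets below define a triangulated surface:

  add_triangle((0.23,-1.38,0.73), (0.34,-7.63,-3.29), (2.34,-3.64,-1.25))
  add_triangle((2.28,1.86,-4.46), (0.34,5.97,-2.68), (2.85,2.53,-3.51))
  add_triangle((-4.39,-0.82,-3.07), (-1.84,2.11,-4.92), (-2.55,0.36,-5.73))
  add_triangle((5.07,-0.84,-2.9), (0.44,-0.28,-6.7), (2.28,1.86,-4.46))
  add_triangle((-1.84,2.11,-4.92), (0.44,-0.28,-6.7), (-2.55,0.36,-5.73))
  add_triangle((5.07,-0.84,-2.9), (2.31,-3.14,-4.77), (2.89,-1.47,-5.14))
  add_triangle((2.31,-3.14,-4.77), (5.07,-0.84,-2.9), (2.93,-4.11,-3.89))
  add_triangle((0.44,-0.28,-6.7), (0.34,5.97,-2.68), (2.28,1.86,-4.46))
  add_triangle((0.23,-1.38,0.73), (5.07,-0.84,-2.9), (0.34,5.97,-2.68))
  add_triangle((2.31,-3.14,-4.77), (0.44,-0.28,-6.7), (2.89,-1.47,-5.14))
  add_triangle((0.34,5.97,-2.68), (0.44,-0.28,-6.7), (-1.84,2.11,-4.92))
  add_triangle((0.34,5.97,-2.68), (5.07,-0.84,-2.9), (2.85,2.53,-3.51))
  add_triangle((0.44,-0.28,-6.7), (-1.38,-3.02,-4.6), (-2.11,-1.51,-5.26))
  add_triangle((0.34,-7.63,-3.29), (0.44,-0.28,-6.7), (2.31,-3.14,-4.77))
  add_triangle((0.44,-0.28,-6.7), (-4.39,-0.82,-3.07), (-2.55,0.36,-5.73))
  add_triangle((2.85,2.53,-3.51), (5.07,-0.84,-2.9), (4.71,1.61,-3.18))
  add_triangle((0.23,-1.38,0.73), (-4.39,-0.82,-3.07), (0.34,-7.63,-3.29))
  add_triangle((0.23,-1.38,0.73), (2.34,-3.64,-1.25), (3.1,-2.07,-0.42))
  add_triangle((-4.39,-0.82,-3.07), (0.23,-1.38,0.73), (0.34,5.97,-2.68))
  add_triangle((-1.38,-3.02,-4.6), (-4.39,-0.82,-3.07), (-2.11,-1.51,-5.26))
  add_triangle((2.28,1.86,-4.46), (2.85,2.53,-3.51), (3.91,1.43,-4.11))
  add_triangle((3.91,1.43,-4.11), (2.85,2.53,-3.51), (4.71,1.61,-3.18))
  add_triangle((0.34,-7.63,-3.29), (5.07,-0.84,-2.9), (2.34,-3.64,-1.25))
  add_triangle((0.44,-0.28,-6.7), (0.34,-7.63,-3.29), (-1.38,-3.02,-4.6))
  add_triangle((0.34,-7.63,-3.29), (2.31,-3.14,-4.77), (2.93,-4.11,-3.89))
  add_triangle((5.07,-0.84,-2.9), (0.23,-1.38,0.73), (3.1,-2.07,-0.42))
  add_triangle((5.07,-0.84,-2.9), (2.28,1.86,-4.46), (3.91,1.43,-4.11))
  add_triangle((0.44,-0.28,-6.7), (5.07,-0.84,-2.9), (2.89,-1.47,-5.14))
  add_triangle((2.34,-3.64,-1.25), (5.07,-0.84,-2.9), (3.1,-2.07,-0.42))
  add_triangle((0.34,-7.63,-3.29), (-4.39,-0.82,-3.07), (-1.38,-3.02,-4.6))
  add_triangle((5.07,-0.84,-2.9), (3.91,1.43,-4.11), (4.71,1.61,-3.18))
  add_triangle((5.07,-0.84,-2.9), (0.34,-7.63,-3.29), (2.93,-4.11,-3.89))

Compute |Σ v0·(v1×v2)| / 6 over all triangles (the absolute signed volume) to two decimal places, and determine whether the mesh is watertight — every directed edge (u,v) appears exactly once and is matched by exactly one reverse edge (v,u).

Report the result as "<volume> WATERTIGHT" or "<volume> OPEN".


Per-triangle v0·(v1×v2)/6:
  t1: +3.6012
  t2: +4.6240
  t3: +4.8623
  t4: +12.7454
  t5: +6.1187
  t6: +5.2358
  t7: +5.4040
  t8: +13.1208
  t9: +1.5689
  t10: +5.5829
  t11: +15.1149
  t12: +3.2671
  t13: +5.3301
  t14: +16.2991
  t15: +5.3339
  t16: -2.5643
  t17: +6.8767
  t18: +1.4082
  t19: -0.5781
  t20: +4.6807
  t21: +1.6565
  t22: +1.6791
  t23: +9.0732
  t24: +14.4648
  t25: +6.0883
  t26: -0.4013
  t27: +1.9983
  t28: +4.7906
  t29: +3.6025
  t30: +13.3317
  t31: +2.9311
  t32: +4.6886
Σ = +181.9355 → |volume| = 181.94

Directed edges: 96 total; 6 unmatched, e.g. (-4.39,-0.82,-3.07)→(-1.84,2.11,-4.92) → open.

181.94 OPEN


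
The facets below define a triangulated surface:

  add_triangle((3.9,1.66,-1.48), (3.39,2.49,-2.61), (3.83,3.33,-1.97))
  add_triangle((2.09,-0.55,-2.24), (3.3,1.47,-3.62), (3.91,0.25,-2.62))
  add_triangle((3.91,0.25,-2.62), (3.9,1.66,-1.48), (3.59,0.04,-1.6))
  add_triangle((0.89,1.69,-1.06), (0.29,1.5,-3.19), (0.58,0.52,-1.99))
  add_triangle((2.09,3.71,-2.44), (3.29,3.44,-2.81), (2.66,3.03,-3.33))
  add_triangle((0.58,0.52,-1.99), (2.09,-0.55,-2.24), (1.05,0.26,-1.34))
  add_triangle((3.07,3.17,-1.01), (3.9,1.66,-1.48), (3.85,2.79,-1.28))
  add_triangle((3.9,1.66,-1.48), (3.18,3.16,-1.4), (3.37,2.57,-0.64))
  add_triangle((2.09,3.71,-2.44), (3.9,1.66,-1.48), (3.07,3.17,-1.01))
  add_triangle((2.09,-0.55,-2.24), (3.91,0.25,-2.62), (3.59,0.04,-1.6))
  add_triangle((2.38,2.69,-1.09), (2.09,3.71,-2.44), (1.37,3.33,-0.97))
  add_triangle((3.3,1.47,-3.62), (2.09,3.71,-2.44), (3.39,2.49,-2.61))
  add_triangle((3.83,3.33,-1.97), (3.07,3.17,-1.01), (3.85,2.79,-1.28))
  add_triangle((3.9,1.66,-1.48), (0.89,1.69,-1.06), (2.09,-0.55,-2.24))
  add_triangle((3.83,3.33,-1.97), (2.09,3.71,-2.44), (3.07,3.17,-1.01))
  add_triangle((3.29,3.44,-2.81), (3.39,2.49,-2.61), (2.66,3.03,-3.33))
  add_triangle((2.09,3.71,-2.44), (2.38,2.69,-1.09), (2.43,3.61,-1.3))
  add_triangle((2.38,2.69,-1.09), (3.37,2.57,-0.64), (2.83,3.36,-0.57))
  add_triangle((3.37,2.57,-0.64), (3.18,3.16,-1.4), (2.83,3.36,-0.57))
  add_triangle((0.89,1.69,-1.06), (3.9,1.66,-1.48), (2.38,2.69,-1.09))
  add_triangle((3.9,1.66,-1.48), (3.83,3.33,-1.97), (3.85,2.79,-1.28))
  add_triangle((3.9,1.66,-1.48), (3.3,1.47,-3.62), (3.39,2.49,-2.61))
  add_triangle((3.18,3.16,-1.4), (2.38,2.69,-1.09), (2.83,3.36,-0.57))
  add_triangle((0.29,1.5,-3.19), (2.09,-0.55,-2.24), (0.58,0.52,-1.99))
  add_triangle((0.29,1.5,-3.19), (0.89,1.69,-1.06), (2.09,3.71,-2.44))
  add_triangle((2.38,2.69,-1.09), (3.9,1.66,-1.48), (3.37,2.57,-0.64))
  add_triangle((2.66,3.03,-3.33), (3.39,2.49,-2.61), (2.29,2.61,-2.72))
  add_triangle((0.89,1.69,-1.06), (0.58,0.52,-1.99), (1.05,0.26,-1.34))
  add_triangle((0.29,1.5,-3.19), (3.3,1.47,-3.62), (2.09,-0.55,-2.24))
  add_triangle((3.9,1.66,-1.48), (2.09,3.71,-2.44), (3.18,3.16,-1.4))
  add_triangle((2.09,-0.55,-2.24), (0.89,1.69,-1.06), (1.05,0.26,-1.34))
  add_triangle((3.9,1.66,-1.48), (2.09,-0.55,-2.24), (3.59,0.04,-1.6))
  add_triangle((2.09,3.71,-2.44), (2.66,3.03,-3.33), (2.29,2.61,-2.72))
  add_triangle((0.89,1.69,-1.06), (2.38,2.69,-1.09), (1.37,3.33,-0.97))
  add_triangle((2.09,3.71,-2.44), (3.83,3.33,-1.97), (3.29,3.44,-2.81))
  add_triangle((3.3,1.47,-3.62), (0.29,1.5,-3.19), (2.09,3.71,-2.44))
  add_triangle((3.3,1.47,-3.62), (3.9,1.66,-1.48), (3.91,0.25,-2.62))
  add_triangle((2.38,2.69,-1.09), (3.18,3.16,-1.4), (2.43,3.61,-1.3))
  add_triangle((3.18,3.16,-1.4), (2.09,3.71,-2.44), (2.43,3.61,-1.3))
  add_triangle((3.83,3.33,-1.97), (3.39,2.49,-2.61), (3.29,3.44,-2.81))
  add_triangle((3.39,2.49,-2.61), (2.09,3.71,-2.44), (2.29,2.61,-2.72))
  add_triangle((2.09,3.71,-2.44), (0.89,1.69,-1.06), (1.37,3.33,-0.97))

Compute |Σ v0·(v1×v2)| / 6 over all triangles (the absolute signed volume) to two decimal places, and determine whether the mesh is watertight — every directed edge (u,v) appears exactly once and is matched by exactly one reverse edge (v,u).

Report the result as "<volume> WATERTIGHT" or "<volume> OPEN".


Per-triangle v0·(v1×v2)/6:
  t1: +1.1108
  t2: +1.3164
  t3: +0.8805
  t4: -0.4283
  t5: +0.7953
  t6: -0.2053
  t7: -0.1032
  t8: +0.8928
  t9: -2.2788
  t10: +0.4626
  t11: +0.8647
  t12: +1.7740
  t13: +0.4263
  t14: -1.9090
  t15: +1.1239
  t16: +0.5729
  t17: -0.4079
  t18: -0.4147
  t19: +0.5239
  t20: -0.6281
  t21: +0.5866
  t22: +1.5552
  t23: +0.1287
  t24: +0.0768
  t25: +0.1022
  t26: -0.8343
  t27: -0.0903
  t28: -0.3264
  t29: +2.2996
  t30: +1.5795
  t31: -0.1240
  t32: -1.1771
  t33: -0.0864
  t34: -0.3681
  t35: +0.8456
  t36: +4.2784
  t37: +2.2248
  t38: +0.0129
  t39: +0.7636
  t40: +0.6468
  t41: -0.7402
  t42: +0.0307
Σ = +15.7537 → |volume| = 15.75

Directed edges: 126 total, each appears once with its reverse present → watertight.

15.75 WATERTIGHT


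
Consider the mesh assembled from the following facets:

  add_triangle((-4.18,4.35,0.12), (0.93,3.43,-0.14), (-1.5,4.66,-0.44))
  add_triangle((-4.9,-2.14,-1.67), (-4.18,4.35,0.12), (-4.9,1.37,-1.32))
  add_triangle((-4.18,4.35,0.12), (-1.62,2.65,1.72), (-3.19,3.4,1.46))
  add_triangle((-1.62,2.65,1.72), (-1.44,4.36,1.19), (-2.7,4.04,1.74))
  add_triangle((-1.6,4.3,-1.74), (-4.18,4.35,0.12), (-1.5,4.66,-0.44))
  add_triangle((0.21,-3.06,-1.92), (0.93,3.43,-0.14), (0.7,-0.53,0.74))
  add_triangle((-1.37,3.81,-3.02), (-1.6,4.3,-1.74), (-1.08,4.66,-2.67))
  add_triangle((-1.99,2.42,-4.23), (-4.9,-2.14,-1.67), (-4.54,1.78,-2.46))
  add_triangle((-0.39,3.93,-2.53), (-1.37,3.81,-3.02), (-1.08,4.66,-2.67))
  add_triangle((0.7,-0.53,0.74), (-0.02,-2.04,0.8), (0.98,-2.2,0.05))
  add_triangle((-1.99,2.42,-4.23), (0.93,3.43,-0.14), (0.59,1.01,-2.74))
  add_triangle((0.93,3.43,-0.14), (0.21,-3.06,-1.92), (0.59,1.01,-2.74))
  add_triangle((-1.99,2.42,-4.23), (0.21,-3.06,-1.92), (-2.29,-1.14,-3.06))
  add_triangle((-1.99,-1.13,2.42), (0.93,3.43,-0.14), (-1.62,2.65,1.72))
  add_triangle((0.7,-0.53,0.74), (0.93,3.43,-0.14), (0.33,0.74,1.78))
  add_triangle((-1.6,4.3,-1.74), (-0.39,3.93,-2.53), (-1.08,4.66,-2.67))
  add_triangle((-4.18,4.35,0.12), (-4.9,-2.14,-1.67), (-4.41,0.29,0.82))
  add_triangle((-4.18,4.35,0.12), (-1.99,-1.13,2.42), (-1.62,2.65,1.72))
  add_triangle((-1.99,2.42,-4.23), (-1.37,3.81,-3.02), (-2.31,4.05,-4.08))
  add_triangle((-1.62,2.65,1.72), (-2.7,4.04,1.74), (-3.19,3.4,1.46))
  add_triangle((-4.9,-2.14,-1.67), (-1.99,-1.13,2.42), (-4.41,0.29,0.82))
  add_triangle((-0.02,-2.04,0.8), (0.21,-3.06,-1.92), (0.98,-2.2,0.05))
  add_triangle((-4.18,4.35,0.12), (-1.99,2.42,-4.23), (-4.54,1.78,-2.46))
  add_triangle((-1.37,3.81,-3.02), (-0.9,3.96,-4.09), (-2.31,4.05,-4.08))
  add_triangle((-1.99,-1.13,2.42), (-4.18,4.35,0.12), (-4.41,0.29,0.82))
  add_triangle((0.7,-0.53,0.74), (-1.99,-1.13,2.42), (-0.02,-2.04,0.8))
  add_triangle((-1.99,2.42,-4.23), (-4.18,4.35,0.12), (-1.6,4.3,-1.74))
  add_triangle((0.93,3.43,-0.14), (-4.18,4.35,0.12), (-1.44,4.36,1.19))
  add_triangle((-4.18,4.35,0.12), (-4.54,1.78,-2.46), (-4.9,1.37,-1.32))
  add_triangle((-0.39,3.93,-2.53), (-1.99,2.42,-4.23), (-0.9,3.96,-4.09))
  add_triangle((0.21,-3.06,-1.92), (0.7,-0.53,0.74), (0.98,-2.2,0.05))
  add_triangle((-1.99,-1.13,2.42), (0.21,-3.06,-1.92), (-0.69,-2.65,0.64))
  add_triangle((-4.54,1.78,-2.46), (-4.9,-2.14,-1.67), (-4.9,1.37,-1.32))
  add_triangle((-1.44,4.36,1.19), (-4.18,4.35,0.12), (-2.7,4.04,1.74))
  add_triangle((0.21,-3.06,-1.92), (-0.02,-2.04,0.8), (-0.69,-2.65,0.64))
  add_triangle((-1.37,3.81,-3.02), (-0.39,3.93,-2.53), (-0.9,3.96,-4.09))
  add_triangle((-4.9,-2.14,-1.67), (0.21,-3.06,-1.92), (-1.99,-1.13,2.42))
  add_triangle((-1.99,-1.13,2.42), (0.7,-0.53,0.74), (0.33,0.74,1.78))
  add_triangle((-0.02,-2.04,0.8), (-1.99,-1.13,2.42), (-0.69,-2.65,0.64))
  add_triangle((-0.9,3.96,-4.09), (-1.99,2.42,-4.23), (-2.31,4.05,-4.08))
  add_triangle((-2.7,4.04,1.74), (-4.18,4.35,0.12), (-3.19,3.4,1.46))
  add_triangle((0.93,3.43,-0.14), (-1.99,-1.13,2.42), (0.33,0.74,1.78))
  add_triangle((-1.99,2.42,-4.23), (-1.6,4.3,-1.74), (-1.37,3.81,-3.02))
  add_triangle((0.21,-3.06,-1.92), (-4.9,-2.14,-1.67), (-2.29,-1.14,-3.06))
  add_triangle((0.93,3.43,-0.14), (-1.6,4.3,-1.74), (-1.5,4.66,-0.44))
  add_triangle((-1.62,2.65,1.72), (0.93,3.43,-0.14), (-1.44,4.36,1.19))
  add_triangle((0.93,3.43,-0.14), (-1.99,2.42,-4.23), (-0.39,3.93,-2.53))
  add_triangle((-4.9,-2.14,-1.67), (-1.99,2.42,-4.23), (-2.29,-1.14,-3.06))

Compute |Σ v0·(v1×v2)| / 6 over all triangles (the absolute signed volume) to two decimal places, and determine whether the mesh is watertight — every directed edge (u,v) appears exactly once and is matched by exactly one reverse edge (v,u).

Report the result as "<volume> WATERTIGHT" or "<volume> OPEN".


Per-triangle v0·(v1×v2)/6:
  t1: +1.2354
  t2: +2.6625
  t3: -0.8255
  t4: +0.6442
  t5: +2.9690
  t6: +1.4132
  t7: +0.6660
  t8: +8.4628
  t9: +0.4438
  t10: +0.3761
  t11: +4.8291
  t12: +1.2344
  t13: +4.7619
  t14: +1.4140
  t15: +0.8200
  t16: +0.1623
  t17: +8.9204
  t18: +5.3189
  t19: -0.6347
  t20: +0.3571
  t21: +6.1019
  t22: +0.9961
  t23: +9.4247
  t24: +0.8050
  t25: +5.5310
  t26: +0.8320
  t27: +7.4354
  t28: +3.7451
  t29: +3.7334
  t30: -0.8785
  t31: +0.0306
  t32: +1.0368
  t33: +3.6918
  t34: +2.3297
  t35: +0.7370
  t36: +0.8126
  t37: +8.3989
  t38: +0.9627
  t39: +0.7149
  t40: +1.6849
  t41: +1.0798
  t42: +1.9178
  t43: +1.2654
  t44: +5.6398
  t45: +2.0766
  t46: +0.9117
  t47: -0.1469
  t48: +6.5288
Σ = +122.6300 → |volume| = 122.63

Directed edges: 144 total; 6 unmatched, e.g. (0.59,1.01,-2.74)→(-1.99,2.42,-4.23) → open.

122.63 OPEN


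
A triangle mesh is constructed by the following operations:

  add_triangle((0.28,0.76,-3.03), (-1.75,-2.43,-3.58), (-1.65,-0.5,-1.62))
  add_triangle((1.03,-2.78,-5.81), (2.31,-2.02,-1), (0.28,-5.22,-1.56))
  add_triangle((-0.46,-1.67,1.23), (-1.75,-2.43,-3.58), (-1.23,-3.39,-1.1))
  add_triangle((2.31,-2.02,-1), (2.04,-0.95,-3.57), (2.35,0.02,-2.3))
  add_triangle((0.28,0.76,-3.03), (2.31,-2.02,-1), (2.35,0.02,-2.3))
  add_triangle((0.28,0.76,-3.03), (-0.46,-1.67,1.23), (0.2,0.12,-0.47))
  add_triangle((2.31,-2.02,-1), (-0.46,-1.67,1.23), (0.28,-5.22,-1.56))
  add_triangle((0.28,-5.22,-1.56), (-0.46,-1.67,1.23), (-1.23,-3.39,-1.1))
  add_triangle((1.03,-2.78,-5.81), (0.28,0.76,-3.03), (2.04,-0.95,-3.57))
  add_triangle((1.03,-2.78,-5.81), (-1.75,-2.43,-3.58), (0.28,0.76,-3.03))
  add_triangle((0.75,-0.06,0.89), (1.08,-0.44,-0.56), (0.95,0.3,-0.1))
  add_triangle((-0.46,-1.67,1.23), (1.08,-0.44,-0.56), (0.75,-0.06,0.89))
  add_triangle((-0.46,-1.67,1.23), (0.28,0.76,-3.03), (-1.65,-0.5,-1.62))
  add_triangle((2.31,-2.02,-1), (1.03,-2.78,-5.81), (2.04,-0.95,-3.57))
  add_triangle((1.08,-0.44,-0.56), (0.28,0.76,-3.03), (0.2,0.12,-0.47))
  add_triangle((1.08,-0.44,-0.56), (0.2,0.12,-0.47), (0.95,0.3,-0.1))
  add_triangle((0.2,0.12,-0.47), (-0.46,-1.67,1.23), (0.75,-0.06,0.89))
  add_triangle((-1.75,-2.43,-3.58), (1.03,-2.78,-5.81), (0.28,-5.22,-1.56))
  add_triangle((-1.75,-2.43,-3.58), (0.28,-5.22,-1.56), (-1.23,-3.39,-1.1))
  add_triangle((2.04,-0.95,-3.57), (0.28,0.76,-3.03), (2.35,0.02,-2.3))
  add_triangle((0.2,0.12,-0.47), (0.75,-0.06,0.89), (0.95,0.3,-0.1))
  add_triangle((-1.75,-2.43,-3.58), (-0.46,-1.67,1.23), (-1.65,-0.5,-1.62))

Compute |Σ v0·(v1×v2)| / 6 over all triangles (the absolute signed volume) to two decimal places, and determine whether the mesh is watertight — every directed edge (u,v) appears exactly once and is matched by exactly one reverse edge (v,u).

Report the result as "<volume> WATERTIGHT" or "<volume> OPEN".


Per-triangle v0·(v1×v2)/6:
  t1: +2.0722
  t2: +9.2336
  t3: +0.6391
  t4: +1.7347
  t5: -1.8275
  t6: -0.1073
  t7: +3.1224
  t8: +2.1654
  t9: +3.1998
  t10: +5.2813
  t11: +0.1408
  t12: +0.4714
  t13: -1.0789
  t14: +3.6662
  t15: +0.0470
  t16: +0.0595
  t17: -0.1207
  t18: +10.3325
  t19: +3.3632
  t20: +1.5111
  t21: -0.0124
  t22: +1.6622
Σ = +45.5556 → |volume| = 45.56

Directed edges: 66 total; 4 unmatched, e.g. (0.28,0.76,-3.03)→(2.31,-2.02,-1) → open.

45.56 OPEN


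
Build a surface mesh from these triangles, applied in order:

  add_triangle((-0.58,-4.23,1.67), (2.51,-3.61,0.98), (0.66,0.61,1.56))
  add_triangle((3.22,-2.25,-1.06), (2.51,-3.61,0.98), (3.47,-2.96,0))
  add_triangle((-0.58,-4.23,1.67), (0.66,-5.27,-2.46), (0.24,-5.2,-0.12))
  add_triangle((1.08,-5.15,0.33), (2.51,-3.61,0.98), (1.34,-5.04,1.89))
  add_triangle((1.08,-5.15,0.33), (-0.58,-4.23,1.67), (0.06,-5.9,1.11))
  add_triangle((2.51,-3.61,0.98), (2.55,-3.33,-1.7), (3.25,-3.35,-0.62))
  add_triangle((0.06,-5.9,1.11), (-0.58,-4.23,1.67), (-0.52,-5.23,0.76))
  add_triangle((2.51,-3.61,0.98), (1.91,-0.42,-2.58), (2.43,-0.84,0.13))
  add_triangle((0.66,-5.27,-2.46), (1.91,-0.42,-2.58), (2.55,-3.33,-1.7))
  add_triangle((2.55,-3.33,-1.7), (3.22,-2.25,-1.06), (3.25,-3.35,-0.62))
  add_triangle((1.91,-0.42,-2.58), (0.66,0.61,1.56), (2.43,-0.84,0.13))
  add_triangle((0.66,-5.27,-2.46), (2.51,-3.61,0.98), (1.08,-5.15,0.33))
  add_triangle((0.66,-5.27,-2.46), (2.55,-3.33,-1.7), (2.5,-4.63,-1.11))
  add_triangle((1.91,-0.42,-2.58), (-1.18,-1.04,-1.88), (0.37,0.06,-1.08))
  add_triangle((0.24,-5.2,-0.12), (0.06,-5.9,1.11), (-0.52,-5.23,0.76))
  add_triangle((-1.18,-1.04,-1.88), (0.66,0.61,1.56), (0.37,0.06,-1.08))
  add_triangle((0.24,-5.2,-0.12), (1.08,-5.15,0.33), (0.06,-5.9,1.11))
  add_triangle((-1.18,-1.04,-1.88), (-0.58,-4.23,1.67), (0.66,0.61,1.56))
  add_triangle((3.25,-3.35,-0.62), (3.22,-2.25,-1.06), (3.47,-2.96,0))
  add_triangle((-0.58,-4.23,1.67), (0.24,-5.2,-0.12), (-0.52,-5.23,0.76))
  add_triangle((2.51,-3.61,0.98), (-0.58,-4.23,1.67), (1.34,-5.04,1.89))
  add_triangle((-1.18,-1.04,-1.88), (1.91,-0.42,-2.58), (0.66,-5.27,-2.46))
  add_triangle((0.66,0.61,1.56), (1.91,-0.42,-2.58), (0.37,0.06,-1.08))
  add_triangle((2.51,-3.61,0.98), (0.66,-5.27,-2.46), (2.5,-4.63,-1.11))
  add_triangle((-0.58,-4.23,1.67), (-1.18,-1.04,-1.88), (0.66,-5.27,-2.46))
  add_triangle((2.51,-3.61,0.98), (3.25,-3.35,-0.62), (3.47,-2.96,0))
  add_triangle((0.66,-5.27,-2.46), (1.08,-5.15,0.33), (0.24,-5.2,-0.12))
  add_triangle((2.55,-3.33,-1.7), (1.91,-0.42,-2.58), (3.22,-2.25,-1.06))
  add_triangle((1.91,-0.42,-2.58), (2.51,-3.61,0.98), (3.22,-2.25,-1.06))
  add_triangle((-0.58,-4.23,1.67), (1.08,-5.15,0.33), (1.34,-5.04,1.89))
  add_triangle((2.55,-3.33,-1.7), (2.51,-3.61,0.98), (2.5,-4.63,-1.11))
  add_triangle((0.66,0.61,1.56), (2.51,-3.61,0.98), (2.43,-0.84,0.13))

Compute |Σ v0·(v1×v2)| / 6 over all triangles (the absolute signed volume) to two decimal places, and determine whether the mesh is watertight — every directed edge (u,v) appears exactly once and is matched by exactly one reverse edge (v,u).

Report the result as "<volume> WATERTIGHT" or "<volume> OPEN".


Per-triangle v0·(v1×v2)/6:
  t1: +3.9960
  t2: -0.6190
  t3: +0.9326
  t4: +2.1759
  t5: +0.4920
  t6: +1.2267
  t7: +0.6299
  t8: +2.8967
  t9: +4.2287
  t10: +0.8721
  t11: +1.0588
  t12: +3.9234
  t13: +2.2150
  t14: +0.3963
  t15: +0.6602
  t16: -0.0173
  t17: +0.9923
  t18: +0.3863
  t19: +0.5322
  t20: -0.5747
  t21: -0.4261
  t22: +5.0186
  t23: +0.2498
  t24: +2.5947
  t25: +5.5536
  t26: +0.8541
  t27: +1.8691
  t28: +2.0436
  t29: -1.0571
  t30: +2.3132
  t31: +1.4610
  t32: +1.9805
Σ = +48.8591 → |volume| = 48.86

Directed edges: 96 total, each appears once with its reverse present → watertight.

48.86 WATERTIGHT


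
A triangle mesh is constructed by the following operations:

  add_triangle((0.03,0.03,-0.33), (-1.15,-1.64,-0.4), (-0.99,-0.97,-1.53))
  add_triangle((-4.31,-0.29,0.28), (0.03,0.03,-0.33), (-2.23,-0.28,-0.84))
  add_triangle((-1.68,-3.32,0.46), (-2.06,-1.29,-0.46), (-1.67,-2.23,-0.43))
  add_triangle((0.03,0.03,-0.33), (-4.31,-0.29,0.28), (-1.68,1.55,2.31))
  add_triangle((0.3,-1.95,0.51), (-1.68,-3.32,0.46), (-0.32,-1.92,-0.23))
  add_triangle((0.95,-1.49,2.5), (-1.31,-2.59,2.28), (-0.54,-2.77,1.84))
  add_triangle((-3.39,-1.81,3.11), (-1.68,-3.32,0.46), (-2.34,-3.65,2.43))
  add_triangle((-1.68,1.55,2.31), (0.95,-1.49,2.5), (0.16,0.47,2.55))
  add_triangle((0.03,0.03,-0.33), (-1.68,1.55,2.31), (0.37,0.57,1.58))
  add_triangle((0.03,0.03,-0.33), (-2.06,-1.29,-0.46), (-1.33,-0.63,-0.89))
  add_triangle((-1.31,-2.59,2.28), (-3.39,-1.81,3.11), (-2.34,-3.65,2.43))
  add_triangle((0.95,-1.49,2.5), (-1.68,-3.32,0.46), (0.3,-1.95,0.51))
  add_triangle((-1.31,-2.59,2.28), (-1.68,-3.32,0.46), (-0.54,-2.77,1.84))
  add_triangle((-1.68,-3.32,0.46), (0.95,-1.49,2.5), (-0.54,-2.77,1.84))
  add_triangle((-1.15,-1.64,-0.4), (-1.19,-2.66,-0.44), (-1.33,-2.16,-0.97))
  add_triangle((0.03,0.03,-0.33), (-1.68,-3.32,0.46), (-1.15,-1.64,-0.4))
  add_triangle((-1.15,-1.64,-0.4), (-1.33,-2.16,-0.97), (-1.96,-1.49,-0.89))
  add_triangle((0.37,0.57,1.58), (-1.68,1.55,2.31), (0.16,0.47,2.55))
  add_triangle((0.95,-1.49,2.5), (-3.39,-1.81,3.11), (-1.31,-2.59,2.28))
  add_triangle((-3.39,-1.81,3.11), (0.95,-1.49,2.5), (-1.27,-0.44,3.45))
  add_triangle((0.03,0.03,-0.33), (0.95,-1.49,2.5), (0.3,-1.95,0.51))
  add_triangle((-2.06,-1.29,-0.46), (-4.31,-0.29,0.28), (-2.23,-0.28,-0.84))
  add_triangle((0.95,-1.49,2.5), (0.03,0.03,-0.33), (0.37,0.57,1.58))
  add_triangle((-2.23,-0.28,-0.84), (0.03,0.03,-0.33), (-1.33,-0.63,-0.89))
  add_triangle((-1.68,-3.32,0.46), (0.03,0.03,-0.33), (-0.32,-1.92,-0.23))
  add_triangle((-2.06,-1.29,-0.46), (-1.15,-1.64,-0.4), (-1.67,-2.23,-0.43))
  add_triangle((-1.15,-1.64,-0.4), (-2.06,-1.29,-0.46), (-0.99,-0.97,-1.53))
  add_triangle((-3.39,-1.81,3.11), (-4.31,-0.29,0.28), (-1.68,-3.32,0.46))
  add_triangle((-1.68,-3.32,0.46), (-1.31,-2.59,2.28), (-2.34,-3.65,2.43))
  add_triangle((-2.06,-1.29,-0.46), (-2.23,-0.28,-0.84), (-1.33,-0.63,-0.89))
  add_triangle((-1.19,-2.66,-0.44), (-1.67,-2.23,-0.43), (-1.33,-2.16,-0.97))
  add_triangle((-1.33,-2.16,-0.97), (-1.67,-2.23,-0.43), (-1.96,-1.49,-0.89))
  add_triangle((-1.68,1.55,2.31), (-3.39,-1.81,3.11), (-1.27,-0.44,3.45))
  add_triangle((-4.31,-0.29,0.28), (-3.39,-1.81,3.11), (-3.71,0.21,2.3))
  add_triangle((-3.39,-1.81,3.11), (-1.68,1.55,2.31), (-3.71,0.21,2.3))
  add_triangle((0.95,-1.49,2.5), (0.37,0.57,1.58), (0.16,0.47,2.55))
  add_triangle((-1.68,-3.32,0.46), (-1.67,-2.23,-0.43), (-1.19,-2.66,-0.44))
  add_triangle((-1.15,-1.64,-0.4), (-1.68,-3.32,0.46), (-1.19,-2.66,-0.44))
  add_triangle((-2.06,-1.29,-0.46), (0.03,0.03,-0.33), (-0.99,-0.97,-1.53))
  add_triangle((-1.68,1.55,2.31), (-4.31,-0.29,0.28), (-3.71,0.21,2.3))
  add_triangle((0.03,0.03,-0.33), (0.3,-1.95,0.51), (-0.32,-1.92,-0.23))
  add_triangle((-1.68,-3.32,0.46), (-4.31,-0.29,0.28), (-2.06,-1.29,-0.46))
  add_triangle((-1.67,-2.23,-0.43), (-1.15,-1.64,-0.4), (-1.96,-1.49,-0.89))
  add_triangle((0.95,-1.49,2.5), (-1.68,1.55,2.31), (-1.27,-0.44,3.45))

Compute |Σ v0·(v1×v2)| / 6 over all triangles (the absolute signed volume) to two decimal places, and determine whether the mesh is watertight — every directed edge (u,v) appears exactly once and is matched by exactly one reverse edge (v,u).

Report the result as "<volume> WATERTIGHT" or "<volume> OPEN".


Per-triangle v0·(v1×v2)/6:
  t1: +0.0317
  t2: +0.0504
  t3: +0.3840
  t4: +0.4361
  t5: +0.4396
  t6: +0.8818
  t7: +1.8543
  t8: +1.1341
  t9: +0.1074
  t10: +0.0212
  t11: +1.1598
  t12: +1.4069
  t13: +0.9155
  t14: +0.2794
  t15: -0.0923
  t16: +0.0629
  t17: -0.1374
  t18: +0.3456
  t19: +2.3847
  t20: +3.0319
  t21: +0.0992
  t22: +0.7591
  t23: +0.0819
  t24: +0.0625
  t25: +0.1134
  t26: +0.0402
  t27: +0.3962
  t28: +6.2584
  t29: +0.5247
  t30: +0.2035
  t31: +0.1728
  t32: +0.2381
  t33: +3.0556
  t34: +3.2938
  t35: +2.4773
  t36: +0.3185
  t37: +0.3061
  t38: -0.1974
  t39: +0.0455
  t40: +1.7330
  t41: +0.0727
  t42: +1.6582
  t43: -0.0438
  t44: +1.4250
Σ = +37.7923 → |volume| = 37.79

Directed edges: 132 total, each appears once with its reverse present → watertight.

37.79 WATERTIGHT


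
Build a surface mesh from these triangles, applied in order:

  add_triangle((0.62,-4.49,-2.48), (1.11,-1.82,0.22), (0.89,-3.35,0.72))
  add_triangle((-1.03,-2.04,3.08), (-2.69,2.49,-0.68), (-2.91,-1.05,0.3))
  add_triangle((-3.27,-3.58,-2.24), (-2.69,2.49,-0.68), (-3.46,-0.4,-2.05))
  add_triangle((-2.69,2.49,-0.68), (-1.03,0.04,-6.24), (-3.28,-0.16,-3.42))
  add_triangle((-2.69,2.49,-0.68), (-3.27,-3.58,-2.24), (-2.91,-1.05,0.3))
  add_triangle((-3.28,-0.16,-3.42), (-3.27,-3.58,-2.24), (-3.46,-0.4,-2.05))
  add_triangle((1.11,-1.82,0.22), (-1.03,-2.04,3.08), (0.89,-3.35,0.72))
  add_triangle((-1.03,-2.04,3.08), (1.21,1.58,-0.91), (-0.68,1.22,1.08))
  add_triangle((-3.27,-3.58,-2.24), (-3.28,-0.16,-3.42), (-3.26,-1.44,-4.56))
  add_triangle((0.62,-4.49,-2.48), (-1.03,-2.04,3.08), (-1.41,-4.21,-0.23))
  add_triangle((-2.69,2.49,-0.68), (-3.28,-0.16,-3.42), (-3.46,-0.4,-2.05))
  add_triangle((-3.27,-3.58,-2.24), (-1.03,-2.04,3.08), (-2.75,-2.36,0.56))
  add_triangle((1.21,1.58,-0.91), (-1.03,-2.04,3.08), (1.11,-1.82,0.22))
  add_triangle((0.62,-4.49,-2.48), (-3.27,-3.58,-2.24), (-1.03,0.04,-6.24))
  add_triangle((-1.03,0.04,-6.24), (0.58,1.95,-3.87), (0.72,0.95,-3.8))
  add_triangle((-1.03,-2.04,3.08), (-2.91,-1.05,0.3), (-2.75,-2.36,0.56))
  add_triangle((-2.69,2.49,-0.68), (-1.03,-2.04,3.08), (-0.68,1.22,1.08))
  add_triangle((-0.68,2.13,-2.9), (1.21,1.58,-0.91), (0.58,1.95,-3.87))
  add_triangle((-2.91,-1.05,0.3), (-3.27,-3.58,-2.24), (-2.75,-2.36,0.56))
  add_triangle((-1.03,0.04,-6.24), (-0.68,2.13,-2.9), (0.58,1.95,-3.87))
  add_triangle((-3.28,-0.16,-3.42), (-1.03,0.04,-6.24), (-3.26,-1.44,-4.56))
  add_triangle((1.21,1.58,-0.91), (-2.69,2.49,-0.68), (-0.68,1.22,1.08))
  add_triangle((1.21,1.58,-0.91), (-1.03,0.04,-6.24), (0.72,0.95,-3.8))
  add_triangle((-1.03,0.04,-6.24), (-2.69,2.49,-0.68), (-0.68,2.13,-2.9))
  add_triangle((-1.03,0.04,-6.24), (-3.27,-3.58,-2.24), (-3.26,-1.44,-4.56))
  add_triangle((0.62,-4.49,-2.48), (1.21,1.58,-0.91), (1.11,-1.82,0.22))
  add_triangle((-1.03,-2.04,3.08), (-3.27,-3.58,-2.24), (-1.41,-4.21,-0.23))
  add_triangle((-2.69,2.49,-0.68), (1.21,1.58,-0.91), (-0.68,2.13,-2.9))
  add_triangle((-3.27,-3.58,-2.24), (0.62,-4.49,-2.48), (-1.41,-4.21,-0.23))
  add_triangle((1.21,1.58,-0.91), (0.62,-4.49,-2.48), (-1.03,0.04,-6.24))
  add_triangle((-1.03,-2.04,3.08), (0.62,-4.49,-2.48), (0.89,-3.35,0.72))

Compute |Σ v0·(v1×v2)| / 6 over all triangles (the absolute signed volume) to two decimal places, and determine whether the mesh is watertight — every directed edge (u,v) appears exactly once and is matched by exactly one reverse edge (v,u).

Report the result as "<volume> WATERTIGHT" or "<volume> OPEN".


Per-triangle v0·(v1×v2)/6:
  t1: +1.2598
  t2: +4.2166
  t3: +1.1986
  t4: +7.5074
  t5: +5.4398
  t6: +2.7648
  t7: +0.7737
  t8: +1.0597
  t9: +2.9897
  t10: +4.2121
  t11: +2.5006
  t12: +2.5576
  t13: +1.3722
  t14: +17.4389
  t15: +1.5242
  t16: +1.7490
  t17: +2.5645
  t18: +1.2694
  t19: +2.0314
  t20: +3.0794
  t21: +3.6749
  t22: +1.8374
  t23: -0.8962
  t24: +5.1400
  t25: +4.9411
  t26: +2.4550
  t27: +5.1351
  t28: +2.4844
  t29: +6.2939
  t30: +8.0593
  t31: +3.8685
Σ = +110.5027 → |volume| = 110.50

Directed edges: 93 total; 3 unmatched, e.g. (0.58,1.95,-3.87)→(0.72,0.95,-3.8) → open.

110.50 OPEN


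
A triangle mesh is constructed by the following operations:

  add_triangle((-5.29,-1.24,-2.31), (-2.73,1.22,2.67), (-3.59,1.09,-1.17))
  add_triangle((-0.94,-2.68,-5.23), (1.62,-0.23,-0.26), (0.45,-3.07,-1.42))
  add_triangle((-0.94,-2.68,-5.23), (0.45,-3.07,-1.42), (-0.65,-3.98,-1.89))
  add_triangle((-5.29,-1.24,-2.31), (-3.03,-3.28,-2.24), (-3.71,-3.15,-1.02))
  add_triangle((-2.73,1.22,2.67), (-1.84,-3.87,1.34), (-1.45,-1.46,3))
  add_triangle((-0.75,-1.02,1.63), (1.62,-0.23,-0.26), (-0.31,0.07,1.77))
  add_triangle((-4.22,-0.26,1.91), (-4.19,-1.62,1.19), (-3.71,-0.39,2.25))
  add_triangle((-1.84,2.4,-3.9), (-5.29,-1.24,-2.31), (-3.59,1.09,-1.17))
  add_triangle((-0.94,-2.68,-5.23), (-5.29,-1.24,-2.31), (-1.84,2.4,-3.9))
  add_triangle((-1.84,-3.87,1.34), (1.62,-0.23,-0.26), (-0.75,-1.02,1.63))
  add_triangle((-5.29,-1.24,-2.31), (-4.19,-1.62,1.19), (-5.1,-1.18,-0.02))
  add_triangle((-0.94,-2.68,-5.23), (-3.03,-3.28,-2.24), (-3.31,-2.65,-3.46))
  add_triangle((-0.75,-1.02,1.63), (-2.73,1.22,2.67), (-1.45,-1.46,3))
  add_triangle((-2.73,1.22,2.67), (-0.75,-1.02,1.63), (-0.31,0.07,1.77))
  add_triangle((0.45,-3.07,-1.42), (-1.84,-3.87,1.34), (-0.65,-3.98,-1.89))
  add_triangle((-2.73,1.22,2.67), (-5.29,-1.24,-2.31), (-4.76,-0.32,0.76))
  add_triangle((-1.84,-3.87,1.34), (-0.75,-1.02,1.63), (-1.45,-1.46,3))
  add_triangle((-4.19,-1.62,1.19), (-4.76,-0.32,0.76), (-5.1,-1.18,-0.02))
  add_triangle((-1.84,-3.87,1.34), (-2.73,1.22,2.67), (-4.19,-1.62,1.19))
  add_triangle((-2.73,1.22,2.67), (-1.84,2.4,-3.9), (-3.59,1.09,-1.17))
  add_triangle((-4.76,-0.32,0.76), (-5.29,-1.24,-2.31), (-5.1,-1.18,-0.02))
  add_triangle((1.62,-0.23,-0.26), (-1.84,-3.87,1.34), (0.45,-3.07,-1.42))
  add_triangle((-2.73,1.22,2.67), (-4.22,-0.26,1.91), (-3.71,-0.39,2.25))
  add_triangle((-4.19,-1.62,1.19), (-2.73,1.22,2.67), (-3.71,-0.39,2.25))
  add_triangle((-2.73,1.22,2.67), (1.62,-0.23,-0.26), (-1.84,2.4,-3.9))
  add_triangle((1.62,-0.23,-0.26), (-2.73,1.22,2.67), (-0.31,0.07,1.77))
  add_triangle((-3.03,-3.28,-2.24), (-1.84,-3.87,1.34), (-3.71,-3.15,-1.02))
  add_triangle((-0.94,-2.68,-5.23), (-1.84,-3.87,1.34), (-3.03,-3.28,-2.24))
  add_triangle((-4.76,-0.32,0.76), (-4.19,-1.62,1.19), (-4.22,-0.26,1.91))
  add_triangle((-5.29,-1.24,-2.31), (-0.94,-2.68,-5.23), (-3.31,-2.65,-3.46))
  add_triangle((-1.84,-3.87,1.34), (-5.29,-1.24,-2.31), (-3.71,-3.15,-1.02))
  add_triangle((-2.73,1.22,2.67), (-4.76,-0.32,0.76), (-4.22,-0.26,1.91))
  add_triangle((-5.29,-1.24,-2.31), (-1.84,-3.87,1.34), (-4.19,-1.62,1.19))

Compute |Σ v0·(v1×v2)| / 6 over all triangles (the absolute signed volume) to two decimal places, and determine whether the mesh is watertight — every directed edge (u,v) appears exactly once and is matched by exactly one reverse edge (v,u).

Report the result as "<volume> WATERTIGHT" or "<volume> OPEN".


99.66 OPEN

Per-triangle v0·(v1×v2)/6:
  t1: +5.9249
  t2: +3.3436
  t3: +2.4848
  t4: +3.2029
  t5: +3.8180
  t6: +0.5338
  t7: +0.6270
  t8: +6.2659
  t9: +18.7459
  t10: +1.3661
  t11: +1.2823
  t12: +2.9875
  t13: -0.1155
  t14: +0.8765
  t15: +2.0358
  t16: +1.9451
  t17: +0.1960
  t18: +1.2318
  t19: +5.4781
  t20: +4.6942
  t21: +1.5098
  t22: +2.3513
  t23: +0.7202
  t24: -0.5192
  t25: +2.2317
  t26: +0.3710
  t27: +2.8150
  t28: +6.5684
  t29: +1.3223
  t30: +3.5947
  t31: +2.4903
  t32: +1.3345
  t33: +7.9495
Σ = +99.6641 → |volume| = 99.66

Directed edges: 99 total; 9 unmatched, e.g. (-0.94,-2.68,-5.23)→(1.62,-0.23,-0.26) → open.


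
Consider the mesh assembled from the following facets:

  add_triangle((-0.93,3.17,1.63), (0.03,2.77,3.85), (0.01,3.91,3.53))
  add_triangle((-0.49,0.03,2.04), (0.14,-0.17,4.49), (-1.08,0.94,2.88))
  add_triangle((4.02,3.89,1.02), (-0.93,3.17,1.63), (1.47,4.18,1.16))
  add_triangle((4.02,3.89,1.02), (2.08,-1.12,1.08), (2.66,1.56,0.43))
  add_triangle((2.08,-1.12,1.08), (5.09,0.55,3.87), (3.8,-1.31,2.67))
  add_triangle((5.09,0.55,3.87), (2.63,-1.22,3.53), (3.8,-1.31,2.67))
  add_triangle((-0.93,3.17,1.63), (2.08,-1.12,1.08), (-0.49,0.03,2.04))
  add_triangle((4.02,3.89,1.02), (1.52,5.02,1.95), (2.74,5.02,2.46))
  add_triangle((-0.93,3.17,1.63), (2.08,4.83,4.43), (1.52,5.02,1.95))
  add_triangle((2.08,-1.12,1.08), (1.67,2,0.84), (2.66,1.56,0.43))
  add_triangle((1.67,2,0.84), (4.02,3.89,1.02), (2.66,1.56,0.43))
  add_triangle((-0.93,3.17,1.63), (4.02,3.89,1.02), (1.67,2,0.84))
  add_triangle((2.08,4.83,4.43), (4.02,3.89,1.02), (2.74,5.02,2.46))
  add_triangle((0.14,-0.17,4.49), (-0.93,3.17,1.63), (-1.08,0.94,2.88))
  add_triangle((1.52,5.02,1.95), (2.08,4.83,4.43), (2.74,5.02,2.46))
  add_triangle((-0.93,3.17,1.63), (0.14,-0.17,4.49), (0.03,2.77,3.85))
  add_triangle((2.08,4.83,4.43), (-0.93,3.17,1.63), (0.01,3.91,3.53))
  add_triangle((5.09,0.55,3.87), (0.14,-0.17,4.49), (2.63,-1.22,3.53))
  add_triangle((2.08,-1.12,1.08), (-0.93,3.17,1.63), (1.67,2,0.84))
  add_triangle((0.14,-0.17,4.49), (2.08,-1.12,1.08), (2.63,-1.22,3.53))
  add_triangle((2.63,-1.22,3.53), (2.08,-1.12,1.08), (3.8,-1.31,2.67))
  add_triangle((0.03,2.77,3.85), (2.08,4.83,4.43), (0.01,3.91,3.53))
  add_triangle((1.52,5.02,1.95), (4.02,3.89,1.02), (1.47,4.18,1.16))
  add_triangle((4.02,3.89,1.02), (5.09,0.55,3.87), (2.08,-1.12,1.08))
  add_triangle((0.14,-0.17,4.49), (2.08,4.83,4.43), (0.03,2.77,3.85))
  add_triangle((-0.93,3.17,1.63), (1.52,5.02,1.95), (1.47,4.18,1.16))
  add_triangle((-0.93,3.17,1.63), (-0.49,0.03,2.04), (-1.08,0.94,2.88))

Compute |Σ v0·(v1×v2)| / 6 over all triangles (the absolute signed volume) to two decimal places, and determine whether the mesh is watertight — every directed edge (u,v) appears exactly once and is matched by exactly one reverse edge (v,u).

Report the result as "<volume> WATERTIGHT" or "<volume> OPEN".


Per-triangle v0·(v1×v2)/6:
  t1: +0.8064
  t2: +0.3407
  t3: -1.3014
  t4: +0.8893
  t5: +0.4819
  t6: +2.5135
  t7: -2.2944
  t8: +1.7140
  t9: +4.2439
  t10: -0.9278
  t11: -0.2198
  t12: -0.6550
  t13: +2.8616
  t14: +2.0591
  t15: +2.3433
  t16: +1.9224
  t17: +1.6175
  t18: +5.3533
  t19: -2.1487
  t20: +0.3714
  t21: +0.5050
  t22: +1.8169
  t23: +1.0187
  t24: +3.7932
  t25: +4.5739
  t26: +0.6650
  t27: -0.2509
Σ = +32.0928 → |volume| = 32.09

Directed edges: 81 total; 7 unmatched, e.g. (-0.49,0.03,2.04)→(0.14,-0.17,4.49) → open.

32.09 OPEN


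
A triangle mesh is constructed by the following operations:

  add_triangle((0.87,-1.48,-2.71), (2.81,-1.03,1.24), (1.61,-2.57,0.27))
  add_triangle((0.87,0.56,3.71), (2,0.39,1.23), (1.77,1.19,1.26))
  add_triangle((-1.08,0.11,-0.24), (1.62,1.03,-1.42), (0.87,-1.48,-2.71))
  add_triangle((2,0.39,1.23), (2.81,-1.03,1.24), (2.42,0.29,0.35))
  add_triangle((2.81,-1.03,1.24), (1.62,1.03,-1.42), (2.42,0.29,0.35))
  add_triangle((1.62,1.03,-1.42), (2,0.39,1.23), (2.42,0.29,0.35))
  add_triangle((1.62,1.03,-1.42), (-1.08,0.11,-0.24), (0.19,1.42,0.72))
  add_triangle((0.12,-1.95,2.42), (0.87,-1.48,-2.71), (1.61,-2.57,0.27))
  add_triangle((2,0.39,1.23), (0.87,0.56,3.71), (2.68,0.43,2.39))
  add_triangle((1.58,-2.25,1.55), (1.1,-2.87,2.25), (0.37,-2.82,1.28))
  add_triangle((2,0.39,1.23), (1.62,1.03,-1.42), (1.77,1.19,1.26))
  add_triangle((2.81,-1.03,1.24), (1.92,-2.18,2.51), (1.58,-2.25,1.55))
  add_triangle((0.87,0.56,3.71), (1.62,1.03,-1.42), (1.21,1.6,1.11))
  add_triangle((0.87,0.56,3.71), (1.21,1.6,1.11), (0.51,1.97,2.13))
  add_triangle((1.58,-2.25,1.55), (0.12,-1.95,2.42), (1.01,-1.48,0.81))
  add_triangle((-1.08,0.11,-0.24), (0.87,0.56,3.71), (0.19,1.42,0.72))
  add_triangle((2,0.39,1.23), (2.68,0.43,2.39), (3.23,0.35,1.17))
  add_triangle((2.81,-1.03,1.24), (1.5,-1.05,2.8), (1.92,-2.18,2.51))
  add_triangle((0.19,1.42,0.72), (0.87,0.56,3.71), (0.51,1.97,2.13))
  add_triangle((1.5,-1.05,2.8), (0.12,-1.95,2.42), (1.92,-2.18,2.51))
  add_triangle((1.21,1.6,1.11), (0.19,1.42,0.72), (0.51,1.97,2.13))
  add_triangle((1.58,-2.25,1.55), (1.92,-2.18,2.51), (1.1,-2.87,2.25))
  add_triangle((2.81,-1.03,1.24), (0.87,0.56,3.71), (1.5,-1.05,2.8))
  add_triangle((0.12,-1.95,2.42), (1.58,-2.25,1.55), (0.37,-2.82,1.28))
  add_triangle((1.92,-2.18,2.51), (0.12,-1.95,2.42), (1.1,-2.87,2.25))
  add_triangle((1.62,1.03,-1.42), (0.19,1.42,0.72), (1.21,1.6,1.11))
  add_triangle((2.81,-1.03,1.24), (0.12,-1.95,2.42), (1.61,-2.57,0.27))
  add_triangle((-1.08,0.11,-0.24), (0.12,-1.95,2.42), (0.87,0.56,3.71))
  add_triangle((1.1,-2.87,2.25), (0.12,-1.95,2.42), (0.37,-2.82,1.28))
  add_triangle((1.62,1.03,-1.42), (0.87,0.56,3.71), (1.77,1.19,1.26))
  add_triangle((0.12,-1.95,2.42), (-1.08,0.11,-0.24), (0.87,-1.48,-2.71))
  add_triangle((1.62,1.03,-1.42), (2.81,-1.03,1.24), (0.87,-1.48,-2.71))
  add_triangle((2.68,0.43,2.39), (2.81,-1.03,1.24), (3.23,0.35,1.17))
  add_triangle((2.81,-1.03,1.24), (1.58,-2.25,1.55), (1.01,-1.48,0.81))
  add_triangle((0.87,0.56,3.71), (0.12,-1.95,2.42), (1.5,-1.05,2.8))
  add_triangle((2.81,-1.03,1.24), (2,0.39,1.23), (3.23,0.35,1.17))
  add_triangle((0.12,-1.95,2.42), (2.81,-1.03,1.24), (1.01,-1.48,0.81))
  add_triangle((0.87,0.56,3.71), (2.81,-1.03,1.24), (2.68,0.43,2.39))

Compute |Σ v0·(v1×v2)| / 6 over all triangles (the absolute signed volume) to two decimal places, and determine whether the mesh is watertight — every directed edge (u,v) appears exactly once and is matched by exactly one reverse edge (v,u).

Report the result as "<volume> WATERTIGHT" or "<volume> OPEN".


30.80 WATERTIGHT

Per-triangle v0·(v1×v2)/6:
  t1: +2.6293
  t2: +0.8718
  t3: +1.0703
  t4: +0.5691
  t5: +0.6309
  t6: +0.4175
  t7: +0.6070
  t8: +1.4063
  t9: +0.1945
  t10: +0.3923
  t11: +0.7213
  t12: +0.7115
  t13: +0.9991
  t14: +0.9587
  t15: +0.1100
  t16: +0.8320
  t17: +0.0944
  t18: +1.0887
  t19: -0.0130
  t20: +0.9600
  t21: +0.2492
  t22: +0.3859
  t23: +1.6592
  t24: -0.9606
  t25: +0.7027
  t26: +0.5626
  t27: +2.5880
  t28: +1.5060
  t29: +0.5824
  t30: -0.0728
  t31: +1.6121
  t32: +3.5138
  t33: +1.0363
  t34: +0.1582
  t35: +1.6149
  t36: -0.3839
  t37: -0.9051
  t38: +1.7031
Σ = +30.8034 → |volume| = 30.80

Directed edges: 114 total, each appears once with its reverse present → watertight.
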